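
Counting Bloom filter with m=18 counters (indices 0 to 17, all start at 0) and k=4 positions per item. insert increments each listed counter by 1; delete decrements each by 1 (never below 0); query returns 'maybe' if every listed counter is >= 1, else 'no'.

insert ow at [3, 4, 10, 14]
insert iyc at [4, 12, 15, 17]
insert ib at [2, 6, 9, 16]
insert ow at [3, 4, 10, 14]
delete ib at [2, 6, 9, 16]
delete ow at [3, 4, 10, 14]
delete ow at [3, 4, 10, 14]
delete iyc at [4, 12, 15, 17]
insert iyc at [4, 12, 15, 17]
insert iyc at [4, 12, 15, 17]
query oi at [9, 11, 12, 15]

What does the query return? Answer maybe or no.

Answer: no

Derivation:
Step 1: insert ow at [3, 4, 10, 14] -> counters=[0,0,0,1,1,0,0,0,0,0,1,0,0,0,1,0,0,0]
Step 2: insert iyc at [4, 12, 15, 17] -> counters=[0,0,0,1,2,0,0,0,0,0,1,0,1,0,1,1,0,1]
Step 3: insert ib at [2, 6, 9, 16] -> counters=[0,0,1,1,2,0,1,0,0,1,1,0,1,0,1,1,1,1]
Step 4: insert ow at [3, 4, 10, 14] -> counters=[0,0,1,2,3,0,1,0,0,1,2,0,1,0,2,1,1,1]
Step 5: delete ib at [2, 6, 9, 16] -> counters=[0,0,0,2,3,0,0,0,0,0,2,0,1,0,2,1,0,1]
Step 6: delete ow at [3, 4, 10, 14] -> counters=[0,0,0,1,2,0,0,0,0,0,1,0,1,0,1,1,0,1]
Step 7: delete ow at [3, 4, 10, 14] -> counters=[0,0,0,0,1,0,0,0,0,0,0,0,1,0,0,1,0,1]
Step 8: delete iyc at [4, 12, 15, 17] -> counters=[0,0,0,0,0,0,0,0,0,0,0,0,0,0,0,0,0,0]
Step 9: insert iyc at [4, 12, 15, 17] -> counters=[0,0,0,0,1,0,0,0,0,0,0,0,1,0,0,1,0,1]
Step 10: insert iyc at [4, 12, 15, 17] -> counters=[0,0,0,0,2,0,0,0,0,0,0,0,2,0,0,2,0,2]
Query oi: check counters[9]=0 counters[11]=0 counters[12]=2 counters[15]=2 -> no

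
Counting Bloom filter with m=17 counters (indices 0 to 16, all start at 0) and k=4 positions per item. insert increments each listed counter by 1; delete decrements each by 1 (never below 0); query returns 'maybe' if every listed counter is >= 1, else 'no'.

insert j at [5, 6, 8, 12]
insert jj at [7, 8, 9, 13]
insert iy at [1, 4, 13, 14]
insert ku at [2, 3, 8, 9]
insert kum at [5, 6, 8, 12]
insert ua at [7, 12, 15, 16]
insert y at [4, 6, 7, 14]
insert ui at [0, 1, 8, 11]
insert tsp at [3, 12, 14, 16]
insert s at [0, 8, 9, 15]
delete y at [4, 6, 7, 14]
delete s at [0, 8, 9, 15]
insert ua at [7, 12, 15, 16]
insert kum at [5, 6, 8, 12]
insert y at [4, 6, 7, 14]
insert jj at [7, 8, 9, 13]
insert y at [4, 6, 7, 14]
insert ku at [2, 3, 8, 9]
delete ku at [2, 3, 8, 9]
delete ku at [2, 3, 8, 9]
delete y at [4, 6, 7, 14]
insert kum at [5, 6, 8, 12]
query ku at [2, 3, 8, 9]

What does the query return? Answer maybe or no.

Step 1: insert j at [5, 6, 8, 12] -> counters=[0,0,0,0,0,1,1,0,1,0,0,0,1,0,0,0,0]
Step 2: insert jj at [7, 8, 9, 13] -> counters=[0,0,0,0,0,1,1,1,2,1,0,0,1,1,0,0,0]
Step 3: insert iy at [1, 4, 13, 14] -> counters=[0,1,0,0,1,1,1,1,2,1,0,0,1,2,1,0,0]
Step 4: insert ku at [2, 3, 8, 9] -> counters=[0,1,1,1,1,1,1,1,3,2,0,0,1,2,1,0,0]
Step 5: insert kum at [5, 6, 8, 12] -> counters=[0,1,1,1,1,2,2,1,4,2,0,0,2,2,1,0,0]
Step 6: insert ua at [7, 12, 15, 16] -> counters=[0,1,1,1,1,2,2,2,4,2,0,0,3,2,1,1,1]
Step 7: insert y at [4, 6, 7, 14] -> counters=[0,1,1,1,2,2,3,3,4,2,0,0,3,2,2,1,1]
Step 8: insert ui at [0, 1, 8, 11] -> counters=[1,2,1,1,2,2,3,3,5,2,0,1,3,2,2,1,1]
Step 9: insert tsp at [3, 12, 14, 16] -> counters=[1,2,1,2,2,2,3,3,5,2,0,1,4,2,3,1,2]
Step 10: insert s at [0, 8, 9, 15] -> counters=[2,2,1,2,2,2,3,3,6,3,0,1,4,2,3,2,2]
Step 11: delete y at [4, 6, 7, 14] -> counters=[2,2,1,2,1,2,2,2,6,3,0,1,4,2,2,2,2]
Step 12: delete s at [0, 8, 9, 15] -> counters=[1,2,1,2,1,2,2,2,5,2,0,1,4,2,2,1,2]
Step 13: insert ua at [7, 12, 15, 16] -> counters=[1,2,1,2,1,2,2,3,5,2,0,1,5,2,2,2,3]
Step 14: insert kum at [5, 6, 8, 12] -> counters=[1,2,1,2,1,3,3,3,6,2,0,1,6,2,2,2,3]
Step 15: insert y at [4, 6, 7, 14] -> counters=[1,2,1,2,2,3,4,4,6,2,0,1,6,2,3,2,3]
Step 16: insert jj at [7, 8, 9, 13] -> counters=[1,2,1,2,2,3,4,5,7,3,0,1,6,3,3,2,3]
Step 17: insert y at [4, 6, 7, 14] -> counters=[1,2,1,2,3,3,5,6,7,3,0,1,6,3,4,2,3]
Step 18: insert ku at [2, 3, 8, 9] -> counters=[1,2,2,3,3,3,5,6,8,4,0,1,6,3,4,2,3]
Step 19: delete ku at [2, 3, 8, 9] -> counters=[1,2,1,2,3,3,5,6,7,3,0,1,6,3,4,2,3]
Step 20: delete ku at [2, 3, 8, 9] -> counters=[1,2,0,1,3,3,5,6,6,2,0,1,6,3,4,2,3]
Step 21: delete y at [4, 6, 7, 14] -> counters=[1,2,0,1,2,3,4,5,6,2,0,1,6,3,3,2,3]
Step 22: insert kum at [5, 6, 8, 12] -> counters=[1,2,0,1,2,4,5,5,7,2,0,1,7,3,3,2,3]
Query ku: check counters[2]=0 counters[3]=1 counters[8]=7 counters[9]=2 -> no

Answer: no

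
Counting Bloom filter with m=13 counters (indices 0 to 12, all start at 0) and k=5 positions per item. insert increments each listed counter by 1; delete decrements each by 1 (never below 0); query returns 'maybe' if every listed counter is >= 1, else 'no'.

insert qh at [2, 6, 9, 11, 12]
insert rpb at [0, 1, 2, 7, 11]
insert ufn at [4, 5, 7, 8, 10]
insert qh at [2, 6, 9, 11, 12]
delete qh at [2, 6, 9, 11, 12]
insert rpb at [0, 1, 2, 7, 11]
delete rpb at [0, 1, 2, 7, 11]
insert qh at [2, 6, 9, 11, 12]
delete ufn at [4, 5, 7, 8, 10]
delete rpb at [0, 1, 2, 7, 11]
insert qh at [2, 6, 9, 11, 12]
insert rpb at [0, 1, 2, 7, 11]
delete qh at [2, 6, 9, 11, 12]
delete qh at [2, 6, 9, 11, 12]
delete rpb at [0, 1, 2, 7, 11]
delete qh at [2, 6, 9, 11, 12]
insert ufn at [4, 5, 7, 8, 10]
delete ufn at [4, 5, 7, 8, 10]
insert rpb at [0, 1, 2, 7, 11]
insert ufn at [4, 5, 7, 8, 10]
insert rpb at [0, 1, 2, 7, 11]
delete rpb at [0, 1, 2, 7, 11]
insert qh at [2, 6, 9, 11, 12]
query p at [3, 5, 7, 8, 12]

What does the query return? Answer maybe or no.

Step 1: insert qh at [2, 6, 9, 11, 12] -> counters=[0,0,1,0,0,0,1,0,0,1,0,1,1]
Step 2: insert rpb at [0, 1, 2, 7, 11] -> counters=[1,1,2,0,0,0,1,1,0,1,0,2,1]
Step 3: insert ufn at [4, 5, 7, 8, 10] -> counters=[1,1,2,0,1,1,1,2,1,1,1,2,1]
Step 4: insert qh at [2, 6, 9, 11, 12] -> counters=[1,1,3,0,1,1,2,2,1,2,1,3,2]
Step 5: delete qh at [2, 6, 9, 11, 12] -> counters=[1,1,2,0,1,1,1,2,1,1,1,2,1]
Step 6: insert rpb at [0, 1, 2, 7, 11] -> counters=[2,2,3,0,1,1,1,3,1,1,1,3,1]
Step 7: delete rpb at [0, 1, 2, 7, 11] -> counters=[1,1,2,0,1,1,1,2,1,1,1,2,1]
Step 8: insert qh at [2, 6, 9, 11, 12] -> counters=[1,1,3,0,1,1,2,2,1,2,1,3,2]
Step 9: delete ufn at [4, 5, 7, 8, 10] -> counters=[1,1,3,0,0,0,2,1,0,2,0,3,2]
Step 10: delete rpb at [0, 1, 2, 7, 11] -> counters=[0,0,2,0,0,0,2,0,0,2,0,2,2]
Step 11: insert qh at [2, 6, 9, 11, 12] -> counters=[0,0,3,0,0,0,3,0,0,3,0,3,3]
Step 12: insert rpb at [0, 1, 2, 7, 11] -> counters=[1,1,4,0,0,0,3,1,0,3,0,4,3]
Step 13: delete qh at [2, 6, 9, 11, 12] -> counters=[1,1,3,0,0,0,2,1,0,2,0,3,2]
Step 14: delete qh at [2, 6, 9, 11, 12] -> counters=[1,1,2,0,0,0,1,1,0,1,0,2,1]
Step 15: delete rpb at [0, 1, 2, 7, 11] -> counters=[0,0,1,0,0,0,1,0,0,1,0,1,1]
Step 16: delete qh at [2, 6, 9, 11, 12] -> counters=[0,0,0,0,0,0,0,0,0,0,0,0,0]
Step 17: insert ufn at [4, 5, 7, 8, 10] -> counters=[0,0,0,0,1,1,0,1,1,0,1,0,0]
Step 18: delete ufn at [4, 5, 7, 8, 10] -> counters=[0,0,0,0,0,0,0,0,0,0,0,0,0]
Step 19: insert rpb at [0, 1, 2, 7, 11] -> counters=[1,1,1,0,0,0,0,1,0,0,0,1,0]
Step 20: insert ufn at [4, 5, 7, 8, 10] -> counters=[1,1,1,0,1,1,0,2,1,0,1,1,0]
Step 21: insert rpb at [0, 1, 2, 7, 11] -> counters=[2,2,2,0,1,1,0,3,1,0,1,2,0]
Step 22: delete rpb at [0, 1, 2, 7, 11] -> counters=[1,1,1,0,1,1,0,2,1,0,1,1,0]
Step 23: insert qh at [2, 6, 9, 11, 12] -> counters=[1,1,2,0,1,1,1,2,1,1,1,2,1]
Query p: check counters[3]=0 counters[5]=1 counters[7]=2 counters[8]=1 counters[12]=1 -> no

Answer: no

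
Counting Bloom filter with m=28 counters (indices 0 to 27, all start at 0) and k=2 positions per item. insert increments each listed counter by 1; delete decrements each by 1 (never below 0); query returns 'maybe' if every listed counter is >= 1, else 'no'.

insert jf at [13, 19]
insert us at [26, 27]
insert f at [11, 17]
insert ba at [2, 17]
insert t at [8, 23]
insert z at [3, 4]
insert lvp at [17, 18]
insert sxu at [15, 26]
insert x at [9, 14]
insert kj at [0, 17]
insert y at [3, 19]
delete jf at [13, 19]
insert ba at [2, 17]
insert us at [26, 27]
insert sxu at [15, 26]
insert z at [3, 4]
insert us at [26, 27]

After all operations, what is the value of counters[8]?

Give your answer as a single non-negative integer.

Step 1: insert jf at [13, 19] -> counters=[0,0,0,0,0,0,0,0,0,0,0,0,0,1,0,0,0,0,0,1,0,0,0,0,0,0,0,0]
Step 2: insert us at [26, 27] -> counters=[0,0,0,0,0,0,0,0,0,0,0,0,0,1,0,0,0,0,0,1,0,0,0,0,0,0,1,1]
Step 3: insert f at [11, 17] -> counters=[0,0,0,0,0,0,0,0,0,0,0,1,0,1,0,0,0,1,0,1,0,0,0,0,0,0,1,1]
Step 4: insert ba at [2, 17] -> counters=[0,0,1,0,0,0,0,0,0,0,0,1,0,1,0,0,0,2,0,1,0,0,0,0,0,0,1,1]
Step 5: insert t at [8, 23] -> counters=[0,0,1,0,0,0,0,0,1,0,0,1,0,1,0,0,0,2,0,1,0,0,0,1,0,0,1,1]
Step 6: insert z at [3, 4] -> counters=[0,0,1,1,1,0,0,0,1,0,0,1,0,1,0,0,0,2,0,1,0,0,0,1,0,0,1,1]
Step 7: insert lvp at [17, 18] -> counters=[0,0,1,1,1,0,0,0,1,0,0,1,0,1,0,0,0,3,1,1,0,0,0,1,0,0,1,1]
Step 8: insert sxu at [15, 26] -> counters=[0,0,1,1,1,0,0,0,1,0,0,1,0,1,0,1,0,3,1,1,0,0,0,1,0,0,2,1]
Step 9: insert x at [9, 14] -> counters=[0,0,1,1,1,0,0,0,1,1,0,1,0,1,1,1,0,3,1,1,0,0,0,1,0,0,2,1]
Step 10: insert kj at [0, 17] -> counters=[1,0,1,1,1,0,0,0,1,1,0,1,0,1,1,1,0,4,1,1,0,0,0,1,0,0,2,1]
Step 11: insert y at [3, 19] -> counters=[1,0,1,2,1,0,0,0,1,1,0,1,0,1,1,1,0,4,1,2,0,0,0,1,0,0,2,1]
Step 12: delete jf at [13, 19] -> counters=[1,0,1,2,1,0,0,0,1,1,0,1,0,0,1,1,0,4,1,1,0,0,0,1,0,0,2,1]
Step 13: insert ba at [2, 17] -> counters=[1,0,2,2,1,0,0,0,1,1,0,1,0,0,1,1,0,5,1,1,0,0,0,1,0,0,2,1]
Step 14: insert us at [26, 27] -> counters=[1,0,2,2,1,0,0,0,1,1,0,1,0,0,1,1,0,5,1,1,0,0,0,1,0,0,3,2]
Step 15: insert sxu at [15, 26] -> counters=[1,0,2,2,1,0,0,0,1,1,0,1,0,0,1,2,0,5,1,1,0,0,0,1,0,0,4,2]
Step 16: insert z at [3, 4] -> counters=[1,0,2,3,2,0,0,0,1,1,0,1,0,0,1,2,0,5,1,1,0,0,0,1,0,0,4,2]
Step 17: insert us at [26, 27] -> counters=[1,0,2,3,2,0,0,0,1,1,0,1,0,0,1,2,0,5,1,1,0,0,0,1,0,0,5,3]
Final counters=[1,0,2,3,2,0,0,0,1,1,0,1,0,0,1,2,0,5,1,1,0,0,0,1,0,0,5,3] -> counters[8]=1

Answer: 1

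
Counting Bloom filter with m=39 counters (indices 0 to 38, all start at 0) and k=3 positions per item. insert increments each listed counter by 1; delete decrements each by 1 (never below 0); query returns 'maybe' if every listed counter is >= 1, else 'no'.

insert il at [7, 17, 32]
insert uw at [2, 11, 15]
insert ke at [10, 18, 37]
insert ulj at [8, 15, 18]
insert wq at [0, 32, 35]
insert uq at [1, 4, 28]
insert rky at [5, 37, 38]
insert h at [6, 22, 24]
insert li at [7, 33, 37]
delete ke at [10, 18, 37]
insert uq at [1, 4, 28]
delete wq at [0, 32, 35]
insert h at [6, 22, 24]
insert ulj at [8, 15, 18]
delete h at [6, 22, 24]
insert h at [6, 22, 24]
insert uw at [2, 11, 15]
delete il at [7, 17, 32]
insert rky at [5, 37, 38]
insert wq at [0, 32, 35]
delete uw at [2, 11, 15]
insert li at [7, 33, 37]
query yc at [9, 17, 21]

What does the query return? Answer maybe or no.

Answer: no

Derivation:
Step 1: insert il at [7, 17, 32] -> counters=[0,0,0,0,0,0,0,1,0,0,0,0,0,0,0,0,0,1,0,0,0,0,0,0,0,0,0,0,0,0,0,0,1,0,0,0,0,0,0]
Step 2: insert uw at [2, 11, 15] -> counters=[0,0,1,0,0,0,0,1,0,0,0,1,0,0,0,1,0,1,0,0,0,0,0,0,0,0,0,0,0,0,0,0,1,0,0,0,0,0,0]
Step 3: insert ke at [10, 18, 37] -> counters=[0,0,1,0,0,0,0,1,0,0,1,1,0,0,0,1,0,1,1,0,0,0,0,0,0,0,0,0,0,0,0,0,1,0,0,0,0,1,0]
Step 4: insert ulj at [8, 15, 18] -> counters=[0,0,1,0,0,0,0,1,1,0,1,1,0,0,0,2,0,1,2,0,0,0,0,0,0,0,0,0,0,0,0,0,1,0,0,0,0,1,0]
Step 5: insert wq at [0, 32, 35] -> counters=[1,0,1,0,0,0,0,1,1,0,1,1,0,0,0,2,0,1,2,0,0,0,0,0,0,0,0,0,0,0,0,0,2,0,0,1,0,1,0]
Step 6: insert uq at [1, 4, 28] -> counters=[1,1,1,0,1,0,0,1,1,0,1,1,0,0,0,2,0,1,2,0,0,0,0,0,0,0,0,0,1,0,0,0,2,0,0,1,0,1,0]
Step 7: insert rky at [5, 37, 38] -> counters=[1,1,1,0,1,1,0,1,1,0,1,1,0,0,0,2,0,1,2,0,0,0,0,0,0,0,0,0,1,0,0,0,2,0,0,1,0,2,1]
Step 8: insert h at [6, 22, 24] -> counters=[1,1,1,0,1,1,1,1,1,0,1,1,0,0,0,2,0,1,2,0,0,0,1,0,1,0,0,0,1,0,0,0,2,0,0,1,0,2,1]
Step 9: insert li at [7, 33, 37] -> counters=[1,1,1,0,1,1,1,2,1,0,1,1,0,0,0,2,0,1,2,0,0,0,1,0,1,0,0,0,1,0,0,0,2,1,0,1,0,3,1]
Step 10: delete ke at [10, 18, 37] -> counters=[1,1,1,0,1,1,1,2,1,0,0,1,0,0,0,2,0,1,1,0,0,0,1,0,1,0,0,0,1,0,0,0,2,1,0,1,0,2,1]
Step 11: insert uq at [1, 4, 28] -> counters=[1,2,1,0,2,1,1,2,1,0,0,1,0,0,0,2,0,1,1,0,0,0,1,0,1,0,0,0,2,0,0,0,2,1,0,1,0,2,1]
Step 12: delete wq at [0, 32, 35] -> counters=[0,2,1,0,2,1,1,2,1,0,0,1,0,0,0,2,0,1,1,0,0,0,1,0,1,0,0,0,2,0,0,0,1,1,0,0,0,2,1]
Step 13: insert h at [6, 22, 24] -> counters=[0,2,1,0,2,1,2,2,1,0,0,1,0,0,0,2,0,1,1,0,0,0,2,0,2,0,0,0,2,0,0,0,1,1,0,0,0,2,1]
Step 14: insert ulj at [8, 15, 18] -> counters=[0,2,1,0,2,1,2,2,2,0,0,1,0,0,0,3,0,1,2,0,0,0,2,0,2,0,0,0,2,0,0,0,1,1,0,0,0,2,1]
Step 15: delete h at [6, 22, 24] -> counters=[0,2,1,0,2,1,1,2,2,0,0,1,0,0,0,3,0,1,2,0,0,0,1,0,1,0,0,0,2,0,0,0,1,1,0,0,0,2,1]
Step 16: insert h at [6, 22, 24] -> counters=[0,2,1,0,2,1,2,2,2,0,0,1,0,0,0,3,0,1,2,0,0,0,2,0,2,0,0,0,2,0,0,0,1,1,0,0,0,2,1]
Step 17: insert uw at [2, 11, 15] -> counters=[0,2,2,0,2,1,2,2,2,0,0,2,0,0,0,4,0,1,2,0,0,0,2,0,2,0,0,0,2,0,0,0,1,1,0,0,0,2,1]
Step 18: delete il at [7, 17, 32] -> counters=[0,2,2,0,2,1,2,1,2,0,0,2,0,0,0,4,0,0,2,0,0,0,2,0,2,0,0,0,2,0,0,0,0,1,0,0,0,2,1]
Step 19: insert rky at [5, 37, 38] -> counters=[0,2,2,0,2,2,2,1,2,0,0,2,0,0,0,4,0,0,2,0,0,0,2,0,2,0,0,0,2,0,0,0,0,1,0,0,0,3,2]
Step 20: insert wq at [0, 32, 35] -> counters=[1,2,2,0,2,2,2,1,2,0,0,2,0,0,0,4,0,0,2,0,0,0,2,0,2,0,0,0,2,0,0,0,1,1,0,1,0,3,2]
Step 21: delete uw at [2, 11, 15] -> counters=[1,2,1,0,2,2,2,1,2,0,0,1,0,0,0,3,0,0,2,0,0,0,2,0,2,0,0,0,2,0,0,0,1,1,0,1,0,3,2]
Step 22: insert li at [7, 33, 37] -> counters=[1,2,1,0,2,2,2,2,2,0,0,1,0,0,0,3,0,0,2,0,0,0,2,0,2,0,0,0,2,0,0,0,1,2,0,1,0,4,2]
Query yc: check counters[9]=0 counters[17]=0 counters[21]=0 -> no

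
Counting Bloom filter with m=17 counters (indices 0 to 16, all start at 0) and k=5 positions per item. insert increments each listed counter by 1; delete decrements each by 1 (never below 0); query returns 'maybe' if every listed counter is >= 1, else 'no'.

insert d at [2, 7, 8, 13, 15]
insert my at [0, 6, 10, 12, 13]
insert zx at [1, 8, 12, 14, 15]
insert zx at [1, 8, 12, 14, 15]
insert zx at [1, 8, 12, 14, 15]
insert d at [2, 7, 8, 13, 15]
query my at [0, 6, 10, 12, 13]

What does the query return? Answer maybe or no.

Step 1: insert d at [2, 7, 8, 13, 15] -> counters=[0,0,1,0,0,0,0,1,1,0,0,0,0,1,0,1,0]
Step 2: insert my at [0, 6, 10, 12, 13] -> counters=[1,0,1,0,0,0,1,1,1,0,1,0,1,2,0,1,0]
Step 3: insert zx at [1, 8, 12, 14, 15] -> counters=[1,1,1,0,0,0,1,1,2,0,1,0,2,2,1,2,0]
Step 4: insert zx at [1, 8, 12, 14, 15] -> counters=[1,2,1,0,0,0,1,1,3,0,1,0,3,2,2,3,0]
Step 5: insert zx at [1, 8, 12, 14, 15] -> counters=[1,3,1,0,0,0,1,1,4,0,1,0,4,2,3,4,0]
Step 6: insert d at [2, 7, 8, 13, 15] -> counters=[1,3,2,0,0,0,1,2,5,0,1,0,4,3,3,5,0]
Query my: check counters[0]=1 counters[6]=1 counters[10]=1 counters[12]=4 counters[13]=3 -> maybe

Answer: maybe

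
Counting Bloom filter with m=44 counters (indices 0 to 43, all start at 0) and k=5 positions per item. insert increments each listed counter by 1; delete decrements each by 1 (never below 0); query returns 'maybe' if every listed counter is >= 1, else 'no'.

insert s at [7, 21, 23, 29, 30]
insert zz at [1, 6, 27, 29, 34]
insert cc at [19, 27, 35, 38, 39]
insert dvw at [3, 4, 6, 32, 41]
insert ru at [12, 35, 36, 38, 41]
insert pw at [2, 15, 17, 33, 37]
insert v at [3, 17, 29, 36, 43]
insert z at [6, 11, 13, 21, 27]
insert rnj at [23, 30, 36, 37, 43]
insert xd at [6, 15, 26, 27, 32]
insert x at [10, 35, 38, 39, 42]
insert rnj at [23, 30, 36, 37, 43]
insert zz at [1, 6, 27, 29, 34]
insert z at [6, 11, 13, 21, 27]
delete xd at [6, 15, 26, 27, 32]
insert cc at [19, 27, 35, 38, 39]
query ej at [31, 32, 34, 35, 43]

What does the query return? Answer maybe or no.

Answer: no

Derivation:
Step 1: insert s at [7, 21, 23, 29, 30] -> counters=[0,0,0,0,0,0,0,1,0,0,0,0,0,0,0,0,0,0,0,0,0,1,0,1,0,0,0,0,0,1,1,0,0,0,0,0,0,0,0,0,0,0,0,0]
Step 2: insert zz at [1, 6, 27, 29, 34] -> counters=[0,1,0,0,0,0,1,1,0,0,0,0,0,0,0,0,0,0,0,0,0,1,0,1,0,0,0,1,0,2,1,0,0,0,1,0,0,0,0,0,0,0,0,0]
Step 3: insert cc at [19, 27, 35, 38, 39] -> counters=[0,1,0,0,0,0,1,1,0,0,0,0,0,0,0,0,0,0,0,1,0,1,0,1,0,0,0,2,0,2,1,0,0,0,1,1,0,0,1,1,0,0,0,0]
Step 4: insert dvw at [3, 4, 6, 32, 41] -> counters=[0,1,0,1,1,0,2,1,0,0,0,0,0,0,0,0,0,0,0,1,0,1,0,1,0,0,0,2,0,2,1,0,1,0,1,1,0,0,1,1,0,1,0,0]
Step 5: insert ru at [12, 35, 36, 38, 41] -> counters=[0,1,0,1,1,0,2,1,0,0,0,0,1,0,0,0,0,0,0,1,0,1,0,1,0,0,0,2,0,2,1,0,1,0,1,2,1,0,2,1,0,2,0,0]
Step 6: insert pw at [2, 15, 17, 33, 37] -> counters=[0,1,1,1,1,0,2,1,0,0,0,0,1,0,0,1,0,1,0,1,0,1,0,1,0,0,0,2,0,2,1,0,1,1,1,2,1,1,2,1,0,2,0,0]
Step 7: insert v at [3, 17, 29, 36, 43] -> counters=[0,1,1,2,1,0,2,1,0,0,0,0,1,0,0,1,0,2,0,1,0,1,0,1,0,0,0,2,0,3,1,0,1,1,1,2,2,1,2,1,0,2,0,1]
Step 8: insert z at [6, 11, 13, 21, 27] -> counters=[0,1,1,2,1,0,3,1,0,0,0,1,1,1,0,1,0,2,0,1,0,2,0,1,0,0,0,3,0,3,1,0,1,1,1,2,2,1,2,1,0,2,0,1]
Step 9: insert rnj at [23, 30, 36, 37, 43] -> counters=[0,1,1,2,1,0,3,1,0,0,0,1,1,1,0,1,0,2,0,1,0,2,0,2,0,0,0,3,0,3,2,0,1,1,1,2,3,2,2,1,0,2,0,2]
Step 10: insert xd at [6, 15, 26, 27, 32] -> counters=[0,1,1,2,1,0,4,1,0,0,0,1,1,1,0,2,0,2,0,1,0,2,0,2,0,0,1,4,0,3,2,0,2,1,1,2,3,2,2,1,0,2,0,2]
Step 11: insert x at [10, 35, 38, 39, 42] -> counters=[0,1,1,2,1,0,4,1,0,0,1,1,1,1,0,2,0,2,0,1,0,2,0,2,0,0,1,4,0,3,2,0,2,1,1,3,3,2,3,2,0,2,1,2]
Step 12: insert rnj at [23, 30, 36, 37, 43] -> counters=[0,1,1,2,1,0,4,1,0,0,1,1,1,1,0,2,0,2,0,1,0,2,0,3,0,0,1,4,0,3,3,0,2,1,1,3,4,3,3,2,0,2,1,3]
Step 13: insert zz at [1, 6, 27, 29, 34] -> counters=[0,2,1,2,1,0,5,1,0,0,1,1,1,1,0,2,0,2,0,1,0,2,0,3,0,0,1,5,0,4,3,0,2,1,2,3,4,3,3,2,0,2,1,3]
Step 14: insert z at [6, 11, 13, 21, 27] -> counters=[0,2,1,2,1,0,6,1,0,0,1,2,1,2,0,2,0,2,0,1,0,3,0,3,0,0,1,6,0,4,3,0,2,1,2,3,4,3,3,2,0,2,1,3]
Step 15: delete xd at [6, 15, 26, 27, 32] -> counters=[0,2,1,2,1,0,5,1,0,0,1,2,1,2,0,1,0,2,0,1,0,3,0,3,0,0,0,5,0,4,3,0,1,1,2,3,4,3,3,2,0,2,1,3]
Step 16: insert cc at [19, 27, 35, 38, 39] -> counters=[0,2,1,2,1,0,5,1,0,0,1,2,1,2,0,1,0,2,0,2,0,3,0,3,0,0,0,6,0,4,3,0,1,1,2,4,4,3,4,3,0,2,1,3]
Query ej: check counters[31]=0 counters[32]=1 counters[34]=2 counters[35]=4 counters[43]=3 -> no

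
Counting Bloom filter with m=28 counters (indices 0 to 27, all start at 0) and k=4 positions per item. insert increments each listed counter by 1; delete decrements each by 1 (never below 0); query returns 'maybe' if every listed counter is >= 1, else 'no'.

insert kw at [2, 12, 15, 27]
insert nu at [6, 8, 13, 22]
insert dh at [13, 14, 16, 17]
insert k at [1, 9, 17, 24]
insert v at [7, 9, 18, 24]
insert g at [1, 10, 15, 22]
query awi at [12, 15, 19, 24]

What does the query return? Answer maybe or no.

Step 1: insert kw at [2, 12, 15, 27] -> counters=[0,0,1,0,0,0,0,0,0,0,0,0,1,0,0,1,0,0,0,0,0,0,0,0,0,0,0,1]
Step 2: insert nu at [6, 8, 13, 22] -> counters=[0,0,1,0,0,0,1,0,1,0,0,0,1,1,0,1,0,0,0,0,0,0,1,0,0,0,0,1]
Step 3: insert dh at [13, 14, 16, 17] -> counters=[0,0,1,0,0,0,1,0,1,0,0,0,1,2,1,1,1,1,0,0,0,0,1,0,0,0,0,1]
Step 4: insert k at [1, 9, 17, 24] -> counters=[0,1,1,0,0,0,1,0,1,1,0,0,1,2,1,1,1,2,0,0,0,0,1,0,1,0,0,1]
Step 5: insert v at [7, 9, 18, 24] -> counters=[0,1,1,0,0,0,1,1,1,2,0,0,1,2,1,1,1,2,1,0,0,0,1,0,2,0,0,1]
Step 6: insert g at [1, 10, 15, 22] -> counters=[0,2,1,0,0,0,1,1,1,2,1,0,1,2,1,2,1,2,1,0,0,0,2,0,2,0,0,1]
Query awi: check counters[12]=1 counters[15]=2 counters[19]=0 counters[24]=2 -> no

Answer: no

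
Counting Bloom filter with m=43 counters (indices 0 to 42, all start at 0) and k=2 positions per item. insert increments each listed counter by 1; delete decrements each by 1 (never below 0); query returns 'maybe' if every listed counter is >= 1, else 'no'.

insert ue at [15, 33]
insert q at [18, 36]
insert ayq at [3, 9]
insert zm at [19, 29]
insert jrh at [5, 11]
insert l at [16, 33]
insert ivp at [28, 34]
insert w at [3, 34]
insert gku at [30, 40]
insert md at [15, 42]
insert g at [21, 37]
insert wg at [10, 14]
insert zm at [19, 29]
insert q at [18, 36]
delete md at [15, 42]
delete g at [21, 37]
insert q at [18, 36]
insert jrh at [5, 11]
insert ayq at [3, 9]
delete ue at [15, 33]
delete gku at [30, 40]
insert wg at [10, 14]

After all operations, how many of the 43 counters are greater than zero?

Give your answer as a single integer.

Step 1: insert ue at [15, 33] -> counters=[0,0,0,0,0,0,0,0,0,0,0,0,0,0,0,1,0,0,0,0,0,0,0,0,0,0,0,0,0,0,0,0,0,1,0,0,0,0,0,0,0,0,0]
Step 2: insert q at [18, 36] -> counters=[0,0,0,0,0,0,0,0,0,0,0,0,0,0,0,1,0,0,1,0,0,0,0,0,0,0,0,0,0,0,0,0,0,1,0,0,1,0,0,0,0,0,0]
Step 3: insert ayq at [3, 9] -> counters=[0,0,0,1,0,0,0,0,0,1,0,0,0,0,0,1,0,0,1,0,0,0,0,0,0,0,0,0,0,0,0,0,0,1,0,0,1,0,0,0,0,0,0]
Step 4: insert zm at [19, 29] -> counters=[0,0,0,1,0,0,0,0,0,1,0,0,0,0,0,1,0,0,1,1,0,0,0,0,0,0,0,0,0,1,0,0,0,1,0,0,1,0,0,0,0,0,0]
Step 5: insert jrh at [5, 11] -> counters=[0,0,0,1,0,1,0,0,0,1,0,1,0,0,0,1,0,0,1,1,0,0,0,0,0,0,0,0,0,1,0,0,0,1,0,0,1,0,0,0,0,0,0]
Step 6: insert l at [16, 33] -> counters=[0,0,0,1,0,1,0,0,0,1,0,1,0,0,0,1,1,0,1,1,0,0,0,0,0,0,0,0,0,1,0,0,0,2,0,0,1,0,0,0,0,0,0]
Step 7: insert ivp at [28, 34] -> counters=[0,0,0,1,0,1,0,0,0,1,0,1,0,0,0,1,1,0,1,1,0,0,0,0,0,0,0,0,1,1,0,0,0,2,1,0,1,0,0,0,0,0,0]
Step 8: insert w at [3, 34] -> counters=[0,0,0,2,0,1,0,0,0,1,0,1,0,0,0,1,1,0,1,1,0,0,0,0,0,0,0,0,1,1,0,0,0,2,2,0,1,0,0,0,0,0,0]
Step 9: insert gku at [30, 40] -> counters=[0,0,0,2,0,1,0,0,0,1,0,1,0,0,0,1,1,0,1,1,0,0,0,0,0,0,0,0,1,1,1,0,0,2,2,0,1,0,0,0,1,0,0]
Step 10: insert md at [15, 42] -> counters=[0,0,0,2,0,1,0,0,0,1,0,1,0,0,0,2,1,0,1,1,0,0,0,0,0,0,0,0,1,1,1,0,0,2,2,0,1,0,0,0,1,0,1]
Step 11: insert g at [21, 37] -> counters=[0,0,0,2,0,1,0,0,0,1,0,1,0,0,0,2,1,0,1,1,0,1,0,0,0,0,0,0,1,1,1,0,0,2,2,0,1,1,0,0,1,0,1]
Step 12: insert wg at [10, 14] -> counters=[0,0,0,2,0,1,0,0,0,1,1,1,0,0,1,2,1,0,1,1,0,1,0,0,0,0,0,0,1,1,1,0,0,2,2,0,1,1,0,0,1,0,1]
Step 13: insert zm at [19, 29] -> counters=[0,0,0,2,0,1,0,0,0,1,1,1,0,0,1,2,1,0,1,2,0,1,0,0,0,0,0,0,1,2,1,0,0,2,2,0,1,1,0,0,1,0,1]
Step 14: insert q at [18, 36] -> counters=[0,0,0,2,0,1,0,0,0,1,1,1,0,0,1,2,1,0,2,2,0,1,0,0,0,0,0,0,1,2,1,0,0,2,2,0,2,1,0,0,1,0,1]
Step 15: delete md at [15, 42] -> counters=[0,0,0,2,0,1,0,0,0,1,1,1,0,0,1,1,1,0,2,2,0,1,0,0,0,0,0,0,1,2,1,0,0,2,2,0,2,1,0,0,1,0,0]
Step 16: delete g at [21, 37] -> counters=[0,0,0,2,0,1,0,0,0,1,1,1,0,0,1,1,1,0,2,2,0,0,0,0,0,0,0,0,1,2,1,0,0,2,2,0,2,0,0,0,1,0,0]
Step 17: insert q at [18, 36] -> counters=[0,0,0,2,0,1,0,0,0,1,1,1,0,0,1,1,1,0,3,2,0,0,0,0,0,0,0,0,1,2,1,0,0,2,2,0,3,0,0,0,1,0,0]
Step 18: insert jrh at [5, 11] -> counters=[0,0,0,2,0,2,0,0,0,1,1,2,0,0,1,1,1,0,3,2,0,0,0,0,0,0,0,0,1,2,1,0,0,2,2,0,3,0,0,0,1,0,0]
Step 19: insert ayq at [3, 9] -> counters=[0,0,0,3,0,2,0,0,0,2,1,2,0,0,1,1,1,0,3,2,0,0,0,0,0,0,0,0,1,2,1,0,0,2,2,0,3,0,0,0,1,0,0]
Step 20: delete ue at [15, 33] -> counters=[0,0,0,3,0,2,0,0,0,2,1,2,0,0,1,0,1,0,3,2,0,0,0,0,0,0,0,0,1,2,1,0,0,1,2,0,3,0,0,0,1,0,0]
Step 21: delete gku at [30, 40] -> counters=[0,0,0,3,0,2,0,0,0,2,1,2,0,0,1,0,1,0,3,2,0,0,0,0,0,0,0,0,1,2,0,0,0,1,2,0,3,0,0,0,0,0,0]
Step 22: insert wg at [10, 14] -> counters=[0,0,0,3,0,2,0,0,0,2,2,2,0,0,2,0,1,0,3,2,0,0,0,0,0,0,0,0,1,2,0,0,0,1,2,0,3,0,0,0,0,0,0]
Final counters=[0,0,0,3,0,2,0,0,0,2,2,2,0,0,2,0,1,0,3,2,0,0,0,0,0,0,0,0,1,2,0,0,0,1,2,0,3,0,0,0,0,0,0] -> 14 nonzero

Answer: 14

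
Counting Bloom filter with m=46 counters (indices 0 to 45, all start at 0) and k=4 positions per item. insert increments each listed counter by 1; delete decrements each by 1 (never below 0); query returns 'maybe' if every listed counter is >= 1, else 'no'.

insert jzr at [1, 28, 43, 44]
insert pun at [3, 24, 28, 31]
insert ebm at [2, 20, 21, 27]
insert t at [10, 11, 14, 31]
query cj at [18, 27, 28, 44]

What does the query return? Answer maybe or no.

Answer: no

Derivation:
Step 1: insert jzr at [1, 28, 43, 44] -> counters=[0,1,0,0,0,0,0,0,0,0,0,0,0,0,0,0,0,0,0,0,0,0,0,0,0,0,0,0,1,0,0,0,0,0,0,0,0,0,0,0,0,0,0,1,1,0]
Step 2: insert pun at [3, 24, 28, 31] -> counters=[0,1,0,1,0,0,0,0,0,0,0,0,0,0,0,0,0,0,0,0,0,0,0,0,1,0,0,0,2,0,0,1,0,0,0,0,0,0,0,0,0,0,0,1,1,0]
Step 3: insert ebm at [2, 20, 21, 27] -> counters=[0,1,1,1,0,0,0,0,0,0,0,0,0,0,0,0,0,0,0,0,1,1,0,0,1,0,0,1,2,0,0,1,0,0,0,0,0,0,0,0,0,0,0,1,1,0]
Step 4: insert t at [10, 11, 14, 31] -> counters=[0,1,1,1,0,0,0,0,0,0,1,1,0,0,1,0,0,0,0,0,1,1,0,0,1,0,0,1,2,0,0,2,0,0,0,0,0,0,0,0,0,0,0,1,1,0]
Query cj: check counters[18]=0 counters[27]=1 counters[28]=2 counters[44]=1 -> no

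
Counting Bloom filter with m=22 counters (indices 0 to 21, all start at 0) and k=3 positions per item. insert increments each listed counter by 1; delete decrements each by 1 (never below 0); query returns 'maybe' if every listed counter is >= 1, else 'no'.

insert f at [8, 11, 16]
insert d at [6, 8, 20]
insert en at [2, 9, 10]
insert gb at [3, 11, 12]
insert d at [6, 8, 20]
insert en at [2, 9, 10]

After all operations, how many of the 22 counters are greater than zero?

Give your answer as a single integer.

Step 1: insert f at [8, 11, 16] -> counters=[0,0,0,0,0,0,0,0,1,0,0,1,0,0,0,0,1,0,0,0,0,0]
Step 2: insert d at [6, 8, 20] -> counters=[0,0,0,0,0,0,1,0,2,0,0,1,0,0,0,0,1,0,0,0,1,0]
Step 3: insert en at [2, 9, 10] -> counters=[0,0,1,0,0,0,1,0,2,1,1,1,0,0,0,0,1,0,0,0,1,0]
Step 4: insert gb at [3, 11, 12] -> counters=[0,0,1,1,0,0,1,0,2,1,1,2,1,0,0,0,1,0,0,0,1,0]
Step 5: insert d at [6, 8, 20] -> counters=[0,0,1,1,0,0,2,0,3,1,1,2,1,0,0,0,1,0,0,0,2,0]
Step 6: insert en at [2, 9, 10] -> counters=[0,0,2,1,0,0,2,0,3,2,2,2,1,0,0,0,1,0,0,0,2,0]
Final counters=[0,0,2,1,0,0,2,0,3,2,2,2,1,0,0,0,1,0,0,0,2,0] -> 10 nonzero

Answer: 10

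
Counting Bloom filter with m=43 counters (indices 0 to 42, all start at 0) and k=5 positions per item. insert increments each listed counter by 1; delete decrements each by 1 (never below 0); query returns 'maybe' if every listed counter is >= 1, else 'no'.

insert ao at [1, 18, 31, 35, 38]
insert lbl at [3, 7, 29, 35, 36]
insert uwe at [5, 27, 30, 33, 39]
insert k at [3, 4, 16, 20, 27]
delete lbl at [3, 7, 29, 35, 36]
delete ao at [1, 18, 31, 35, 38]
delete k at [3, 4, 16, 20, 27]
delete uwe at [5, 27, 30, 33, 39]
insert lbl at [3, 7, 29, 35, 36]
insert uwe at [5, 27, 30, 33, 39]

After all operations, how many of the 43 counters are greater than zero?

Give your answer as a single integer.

Answer: 10

Derivation:
Step 1: insert ao at [1, 18, 31, 35, 38] -> counters=[0,1,0,0,0,0,0,0,0,0,0,0,0,0,0,0,0,0,1,0,0,0,0,0,0,0,0,0,0,0,0,1,0,0,0,1,0,0,1,0,0,0,0]
Step 2: insert lbl at [3, 7, 29, 35, 36] -> counters=[0,1,0,1,0,0,0,1,0,0,0,0,0,0,0,0,0,0,1,0,0,0,0,0,0,0,0,0,0,1,0,1,0,0,0,2,1,0,1,0,0,0,0]
Step 3: insert uwe at [5, 27, 30, 33, 39] -> counters=[0,1,0,1,0,1,0,1,0,0,0,0,0,0,0,0,0,0,1,0,0,0,0,0,0,0,0,1,0,1,1,1,0,1,0,2,1,0,1,1,0,0,0]
Step 4: insert k at [3, 4, 16, 20, 27] -> counters=[0,1,0,2,1,1,0,1,0,0,0,0,0,0,0,0,1,0,1,0,1,0,0,0,0,0,0,2,0,1,1,1,0,1,0,2,1,0,1,1,0,0,0]
Step 5: delete lbl at [3, 7, 29, 35, 36] -> counters=[0,1,0,1,1,1,0,0,0,0,0,0,0,0,0,0,1,0,1,0,1,0,0,0,0,0,0,2,0,0,1,1,0,1,0,1,0,0,1,1,0,0,0]
Step 6: delete ao at [1, 18, 31, 35, 38] -> counters=[0,0,0,1,1,1,0,0,0,0,0,0,0,0,0,0,1,0,0,0,1,0,0,0,0,0,0,2,0,0,1,0,0,1,0,0,0,0,0,1,0,0,0]
Step 7: delete k at [3, 4, 16, 20, 27] -> counters=[0,0,0,0,0,1,0,0,0,0,0,0,0,0,0,0,0,0,0,0,0,0,0,0,0,0,0,1,0,0,1,0,0,1,0,0,0,0,0,1,0,0,0]
Step 8: delete uwe at [5, 27, 30, 33, 39] -> counters=[0,0,0,0,0,0,0,0,0,0,0,0,0,0,0,0,0,0,0,0,0,0,0,0,0,0,0,0,0,0,0,0,0,0,0,0,0,0,0,0,0,0,0]
Step 9: insert lbl at [3, 7, 29, 35, 36] -> counters=[0,0,0,1,0,0,0,1,0,0,0,0,0,0,0,0,0,0,0,0,0,0,0,0,0,0,0,0,0,1,0,0,0,0,0,1,1,0,0,0,0,0,0]
Step 10: insert uwe at [5, 27, 30, 33, 39] -> counters=[0,0,0,1,0,1,0,1,0,0,0,0,0,0,0,0,0,0,0,0,0,0,0,0,0,0,0,1,0,1,1,0,0,1,0,1,1,0,0,1,0,0,0]
Final counters=[0,0,0,1,0,1,0,1,0,0,0,0,0,0,0,0,0,0,0,0,0,0,0,0,0,0,0,1,0,1,1,0,0,1,0,1,1,0,0,1,0,0,0] -> 10 nonzero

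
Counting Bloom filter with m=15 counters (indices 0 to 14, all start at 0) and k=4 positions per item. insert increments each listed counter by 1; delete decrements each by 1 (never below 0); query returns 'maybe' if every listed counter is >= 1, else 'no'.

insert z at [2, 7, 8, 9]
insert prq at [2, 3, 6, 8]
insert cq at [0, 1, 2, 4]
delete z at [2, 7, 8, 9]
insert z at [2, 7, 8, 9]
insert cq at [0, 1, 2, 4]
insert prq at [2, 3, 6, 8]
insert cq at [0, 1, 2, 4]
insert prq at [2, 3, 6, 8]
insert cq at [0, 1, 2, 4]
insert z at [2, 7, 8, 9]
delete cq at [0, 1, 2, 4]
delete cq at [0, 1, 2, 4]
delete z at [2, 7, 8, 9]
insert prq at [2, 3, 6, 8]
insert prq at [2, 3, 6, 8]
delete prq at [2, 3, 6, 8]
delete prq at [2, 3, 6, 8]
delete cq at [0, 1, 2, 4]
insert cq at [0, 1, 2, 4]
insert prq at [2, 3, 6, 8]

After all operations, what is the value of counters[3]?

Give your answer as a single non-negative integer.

Step 1: insert z at [2, 7, 8, 9] -> counters=[0,0,1,0,0,0,0,1,1,1,0,0,0,0,0]
Step 2: insert prq at [2, 3, 6, 8] -> counters=[0,0,2,1,0,0,1,1,2,1,0,0,0,0,0]
Step 3: insert cq at [0, 1, 2, 4] -> counters=[1,1,3,1,1,0,1,1,2,1,0,0,0,0,0]
Step 4: delete z at [2, 7, 8, 9] -> counters=[1,1,2,1,1,0,1,0,1,0,0,0,0,0,0]
Step 5: insert z at [2, 7, 8, 9] -> counters=[1,1,3,1,1,0,1,1,2,1,0,0,0,0,0]
Step 6: insert cq at [0, 1, 2, 4] -> counters=[2,2,4,1,2,0,1,1,2,1,0,0,0,0,0]
Step 7: insert prq at [2, 3, 6, 8] -> counters=[2,2,5,2,2,0,2,1,3,1,0,0,0,0,0]
Step 8: insert cq at [0, 1, 2, 4] -> counters=[3,3,6,2,3,0,2,1,3,1,0,0,0,0,0]
Step 9: insert prq at [2, 3, 6, 8] -> counters=[3,3,7,3,3,0,3,1,4,1,0,0,0,0,0]
Step 10: insert cq at [0, 1, 2, 4] -> counters=[4,4,8,3,4,0,3,1,4,1,0,0,0,0,0]
Step 11: insert z at [2, 7, 8, 9] -> counters=[4,4,9,3,4,0,3,2,5,2,0,0,0,0,0]
Step 12: delete cq at [0, 1, 2, 4] -> counters=[3,3,8,3,3,0,3,2,5,2,0,0,0,0,0]
Step 13: delete cq at [0, 1, 2, 4] -> counters=[2,2,7,3,2,0,3,2,5,2,0,0,0,0,0]
Step 14: delete z at [2, 7, 8, 9] -> counters=[2,2,6,3,2,0,3,1,4,1,0,0,0,0,0]
Step 15: insert prq at [2, 3, 6, 8] -> counters=[2,2,7,4,2,0,4,1,5,1,0,0,0,0,0]
Step 16: insert prq at [2, 3, 6, 8] -> counters=[2,2,8,5,2,0,5,1,6,1,0,0,0,0,0]
Step 17: delete prq at [2, 3, 6, 8] -> counters=[2,2,7,4,2,0,4,1,5,1,0,0,0,0,0]
Step 18: delete prq at [2, 3, 6, 8] -> counters=[2,2,6,3,2,0,3,1,4,1,0,0,0,0,0]
Step 19: delete cq at [0, 1, 2, 4] -> counters=[1,1,5,3,1,0,3,1,4,1,0,0,0,0,0]
Step 20: insert cq at [0, 1, 2, 4] -> counters=[2,2,6,3,2,0,3,1,4,1,0,0,0,0,0]
Step 21: insert prq at [2, 3, 6, 8] -> counters=[2,2,7,4,2,0,4,1,5,1,0,0,0,0,0]
Final counters=[2,2,7,4,2,0,4,1,5,1,0,0,0,0,0] -> counters[3]=4

Answer: 4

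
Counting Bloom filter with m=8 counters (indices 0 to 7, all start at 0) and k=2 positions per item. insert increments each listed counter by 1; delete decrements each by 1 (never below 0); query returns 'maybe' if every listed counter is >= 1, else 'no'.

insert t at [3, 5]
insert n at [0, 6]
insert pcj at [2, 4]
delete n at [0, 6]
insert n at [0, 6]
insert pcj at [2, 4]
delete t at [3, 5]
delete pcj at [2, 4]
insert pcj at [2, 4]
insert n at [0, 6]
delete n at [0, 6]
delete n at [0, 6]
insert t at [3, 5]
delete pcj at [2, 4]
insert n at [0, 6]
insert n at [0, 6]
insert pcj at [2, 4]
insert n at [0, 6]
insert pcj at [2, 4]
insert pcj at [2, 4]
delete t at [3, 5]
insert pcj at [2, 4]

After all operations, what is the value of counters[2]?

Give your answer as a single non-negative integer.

Answer: 5

Derivation:
Step 1: insert t at [3, 5] -> counters=[0,0,0,1,0,1,0,0]
Step 2: insert n at [0, 6] -> counters=[1,0,0,1,0,1,1,0]
Step 3: insert pcj at [2, 4] -> counters=[1,0,1,1,1,1,1,0]
Step 4: delete n at [0, 6] -> counters=[0,0,1,1,1,1,0,0]
Step 5: insert n at [0, 6] -> counters=[1,0,1,1,1,1,1,0]
Step 6: insert pcj at [2, 4] -> counters=[1,0,2,1,2,1,1,0]
Step 7: delete t at [3, 5] -> counters=[1,0,2,0,2,0,1,0]
Step 8: delete pcj at [2, 4] -> counters=[1,0,1,0,1,0,1,0]
Step 9: insert pcj at [2, 4] -> counters=[1,0,2,0,2,0,1,0]
Step 10: insert n at [0, 6] -> counters=[2,0,2,0,2,0,2,0]
Step 11: delete n at [0, 6] -> counters=[1,0,2,0,2,0,1,0]
Step 12: delete n at [0, 6] -> counters=[0,0,2,0,2,0,0,0]
Step 13: insert t at [3, 5] -> counters=[0,0,2,1,2,1,0,0]
Step 14: delete pcj at [2, 4] -> counters=[0,0,1,1,1,1,0,0]
Step 15: insert n at [0, 6] -> counters=[1,0,1,1,1,1,1,0]
Step 16: insert n at [0, 6] -> counters=[2,0,1,1,1,1,2,0]
Step 17: insert pcj at [2, 4] -> counters=[2,0,2,1,2,1,2,0]
Step 18: insert n at [0, 6] -> counters=[3,0,2,1,2,1,3,0]
Step 19: insert pcj at [2, 4] -> counters=[3,0,3,1,3,1,3,0]
Step 20: insert pcj at [2, 4] -> counters=[3,0,4,1,4,1,3,0]
Step 21: delete t at [3, 5] -> counters=[3,0,4,0,4,0,3,0]
Step 22: insert pcj at [2, 4] -> counters=[3,0,5,0,5,0,3,0]
Final counters=[3,0,5,0,5,0,3,0] -> counters[2]=5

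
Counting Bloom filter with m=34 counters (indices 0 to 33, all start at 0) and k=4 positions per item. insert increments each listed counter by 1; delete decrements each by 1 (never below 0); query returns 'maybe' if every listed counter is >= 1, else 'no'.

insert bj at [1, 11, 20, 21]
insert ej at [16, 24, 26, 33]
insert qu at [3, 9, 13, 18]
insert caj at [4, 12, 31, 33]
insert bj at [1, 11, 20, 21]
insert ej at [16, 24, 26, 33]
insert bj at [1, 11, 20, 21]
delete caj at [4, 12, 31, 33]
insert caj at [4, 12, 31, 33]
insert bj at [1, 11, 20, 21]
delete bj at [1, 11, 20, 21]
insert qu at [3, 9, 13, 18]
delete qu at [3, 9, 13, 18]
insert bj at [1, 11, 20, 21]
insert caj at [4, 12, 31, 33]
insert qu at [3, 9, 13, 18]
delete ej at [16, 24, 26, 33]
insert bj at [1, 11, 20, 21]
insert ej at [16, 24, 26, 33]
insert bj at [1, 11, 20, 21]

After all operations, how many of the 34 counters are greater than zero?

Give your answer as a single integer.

Step 1: insert bj at [1, 11, 20, 21] -> counters=[0,1,0,0,0,0,0,0,0,0,0,1,0,0,0,0,0,0,0,0,1,1,0,0,0,0,0,0,0,0,0,0,0,0]
Step 2: insert ej at [16, 24, 26, 33] -> counters=[0,1,0,0,0,0,0,0,0,0,0,1,0,0,0,0,1,0,0,0,1,1,0,0,1,0,1,0,0,0,0,0,0,1]
Step 3: insert qu at [3, 9, 13, 18] -> counters=[0,1,0,1,0,0,0,0,0,1,0,1,0,1,0,0,1,0,1,0,1,1,0,0,1,0,1,0,0,0,0,0,0,1]
Step 4: insert caj at [4, 12, 31, 33] -> counters=[0,1,0,1,1,0,0,0,0,1,0,1,1,1,0,0,1,0,1,0,1,1,0,0,1,0,1,0,0,0,0,1,0,2]
Step 5: insert bj at [1, 11, 20, 21] -> counters=[0,2,0,1,1,0,0,0,0,1,0,2,1,1,0,0,1,0,1,0,2,2,0,0,1,0,1,0,0,0,0,1,0,2]
Step 6: insert ej at [16, 24, 26, 33] -> counters=[0,2,0,1,1,0,0,0,0,1,0,2,1,1,0,0,2,0,1,0,2,2,0,0,2,0,2,0,0,0,0,1,0,3]
Step 7: insert bj at [1, 11, 20, 21] -> counters=[0,3,0,1,1,0,0,0,0,1,0,3,1,1,0,0,2,0,1,0,3,3,0,0,2,0,2,0,0,0,0,1,0,3]
Step 8: delete caj at [4, 12, 31, 33] -> counters=[0,3,0,1,0,0,0,0,0,1,0,3,0,1,0,0,2,0,1,0,3,3,0,0,2,0,2,0,0,0,0,0,0,2]
Step 9: insert caj at [4, 12, 31, 33] -> counters=[0,3,0,1,1,0,0,0,0,1,0,3,1,1,0,0,2,0,1,0,3,3,0,0,2,0,2,0,0,0,0,1,0,3]
Step 10: insert bj at [1, 11, 20, 21] -> counters=[0,4,0,1,1,0,0,0,0,1,0,4,1,1,0,0,2,0,1,0,4,4,0,0,2,0,2,0,0,0,0,1,0,3]
Step 11: delete bj at [1, 11, 20, 21] -> counters=[0,3,0,1,1,0,0,0,0,1,0,3,1,1,0,0,2,0,1,0,3,3,0,0,2,0,2,0,0,0,0,1,0,3]
Step 12: insert qu at [3, 9, 13, 18] -> counters=[0,3,0,2,1,0,0,0,0,2,0,3,1,2,0,0,2,0,2,0,3,3,0,0,2,0,2,0,0,0,0,1,0,3]
Step 13: delete qu at [3, 9, 13, 18] -> counters=[0,3,0,1,1,0,0,0,0,1,0,3,1,1,0,0,2,0,1,0,3,3,0,0,2,0,2,0,0,0,0,1,0,3]
Step 14: insert bj at [1, 11, 20, 21] -> counters=[0,4,0,1,1,0,0,0,0,1,0,4,1,1,0,0,2,0,1,0,4,4,0,0,2,0,2,0,0,0,0,1,0,3]
Step 15: insert caj at [4, 12, 31, 33] -> counters=[0,4,0,1,2,0,0,0,0,1,0,4,2,1,0,0,2,0,1,0,4,4,0,0,2,0,2,0,0,0,0,2,0,4]
Step 16: insert qu at [3, 9, 13, 18] -> counters=[0,4,0,2,2,0,0,0,0,2,0,4,2,2,0,0,2,0,2,0,4,4,0,0,2,0,2,0,0,0,0,2,0,4]
Step 17: delete ej at [16, 24, 26, 33] -> counters=[0,4,0,2,2,0,0,0,0,2,0,4,2,2,0,0,1,0,2,0,4,4,0,0,1,0,1,0,0,0,0,2,0,3]
Step 18: insert bj at [1, 11, 20, 21] -> counters=[0,5,0,2,2,0,0,0,0,2,0,5,2,2,0,0,1,0,2,0,5,5,0,0,1,0,1,0,0,0,0,2,0,3]
Step 19: insert ej at [16, 24, 26, 33] -> counters=[0,5,0,2,2,0,0,0,0,2,0,5,2,2,0,0,2,0,2,0,5,5,0,0,2,0,2,0,0,0,0,2,0,4]
Step 20: insert bj at [1, 11, 20, 21] -> counters=[0,6,0,2,2,0,0,0,0,2,0,6,2,2,0,0,2,0,2,0,6,6,0,0,2,0,2,0,0,0,0,2,0,4]
Final counters=[0,6,0,2,2,0,0,0,0,2,0,6,2,2,0,0,2,0,2,0,6,6,0,0,2,0,2,0,0,0,0,2,0,4] -> 15 nonzero

Answer: 15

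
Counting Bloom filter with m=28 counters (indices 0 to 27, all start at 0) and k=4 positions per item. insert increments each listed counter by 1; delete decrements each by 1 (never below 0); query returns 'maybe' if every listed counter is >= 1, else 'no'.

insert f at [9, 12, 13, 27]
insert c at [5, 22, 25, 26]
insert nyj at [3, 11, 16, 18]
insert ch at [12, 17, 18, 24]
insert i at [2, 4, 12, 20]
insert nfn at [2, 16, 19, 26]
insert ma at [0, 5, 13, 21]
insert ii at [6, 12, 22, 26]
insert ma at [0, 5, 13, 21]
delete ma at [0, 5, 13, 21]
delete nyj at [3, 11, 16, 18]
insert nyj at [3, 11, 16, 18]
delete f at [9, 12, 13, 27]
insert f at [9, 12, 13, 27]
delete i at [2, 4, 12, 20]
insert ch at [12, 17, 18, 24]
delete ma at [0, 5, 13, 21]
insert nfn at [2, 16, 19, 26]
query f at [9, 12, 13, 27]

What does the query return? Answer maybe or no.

Step 1: insert f at [9, 12, 13, 27] -> counters=[0,0,0,0,0,0,0,0,0,1,0,0,1,1,0,0,0,0,0,0,0,0,0,0,0,0,0,1]
Step 2: insert c at [5, 22, 25, 26] -> counters=[0,0,0,0,0,1,0,0,0,1,0,0,1,1,0,0,0,0,0,0,0,0,1,0,0,1,1,1]
Step 3: insert nyj at [3, 11, 16, 18] -> counters=[0,0,0,1,0,1,0,0,0,1,0,1,1,1,0,0,1,0,1,0,0,0,1,0,0,1,1,1]
Step 4: insert ch at [12, 17, 18, 24] -> counters=[0,0,0,1,0,1,0,0,0,1,0,1,2,1,0,0,1,1,2,0,0,0,1,0,1,1,1,1]
Step 5: insert i at [2, 4, 12, 20] -> counters=[0,0,1,1,1,1,0,0,0,1,0,1,3,1,0,0,1,1,2,0,1,0,1,0,1,1,1,1]
Step 6: insert nfn at [2, 16, 19, 26] -> counters=[0,0,2,1,1,1,0,0,0,1,0,1,3,1,0,0,2,1,2,1,1,0,1,0,1,1,2,1]
Step 7: insert ma at [0, 5, 13, 21] -> counters=[1,0,2,1,1,2,0,0,0,1,0,1,3,2,0,0,2,1,2,1,1,1,1,0,1,1,2,1]
Step 8: insert ii at [6, 12, 22, 26] -> counters=[1,0,2,1,1,2,1,0,0,1,0,1,4,2,0,0,2,1,2,1,1,1,2,0,1,1,3,1]
Step 9: insert ma at [0, 5, 13, 21] -> counters=[2,0,2,1,1,3,1,0,0,1,0,1,4,3,0,0,2,1,2,1,1,2,2,0,1,1,3,1]
Step 10: delete ma at [0, 5, 13, 21] -> counters=[1,0,2,1,1,2,1,0,0,1,0,1,4,2,0,0,2,1,2,1,1,1,2,0,1,1,3,1]
Step 11: delete nyj at [3, 11, 16, 18] -> counters=[1,0,2,0,1,2,1,0,0,1,0,0,4,2,0,0,1,1,1,1,1,1,2,0,1,1,3,1]
Step 12: insert nyj at [3, 11, 16, 18] -> counters=[1,0,2,1,1,2,1,0,0,1,0,1,4,2,0,0,2,1,2,1,1,1,2,0,1,1,3,1]
Step 13: delete f at [9, 12, 13, 27] -> counters=[1,0,2,1,1,2,1,0,0,0,0,1,3,1,0,0,2,1,2,1,1,1,2,0,1,1,3,0]
Step 14: insert f at [9, 12, 13, 27] -> counters=[1,0,2,1,1,2,1,0,0,1,0,1,4,2,0,0,2,1,2,1,1,1,2,0,1,1,3,1]
Step 15: delete i at [2, 4, 12, 20] -> counters=[1,0,1,1,0,2,1,0,0,1,0,1,3,2,0,0,2,1,2,1,0,1,2,0,1,1,3,1]
Step 16: insert ch at [12, 17, 18, 24] -> counters=[1,0,1,1,0,2,1,0,0,1,0,1,4,2,0,0,2,2,3,1,0,1,2,0,2,1,3,1]
Step 17: delete ma at [0, 5, 13, 21] -> counters=[0,0,1,1,0,1,1,0,0,1,0,1,4,1,0,0,2,2,3,1,0,0,2,0,2,1,3,1]
Step 18: insert nfn at [2, 16, 19, 26] -> counters=[0,0,2,1,0,1,1,0,0,1,0,1,4,1,0,0,3,2,3,2,0,0,2,0,2,1,4,1]
Query f: check counters[9]=1 counters[12]=4 counters[13]=1 counters[27]=1 -> maybe

Answer: maybe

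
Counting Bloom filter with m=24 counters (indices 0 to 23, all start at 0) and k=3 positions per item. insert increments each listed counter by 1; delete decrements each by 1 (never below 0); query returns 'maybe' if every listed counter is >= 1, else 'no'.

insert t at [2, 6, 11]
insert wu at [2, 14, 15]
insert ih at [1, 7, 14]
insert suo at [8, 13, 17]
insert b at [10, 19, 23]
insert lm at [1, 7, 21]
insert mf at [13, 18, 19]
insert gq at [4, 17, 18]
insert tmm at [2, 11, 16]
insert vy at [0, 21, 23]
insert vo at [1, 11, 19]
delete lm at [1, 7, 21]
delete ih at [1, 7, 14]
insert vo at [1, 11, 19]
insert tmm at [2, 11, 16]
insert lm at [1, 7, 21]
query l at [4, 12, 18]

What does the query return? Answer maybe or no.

Step 1: insert t at [2, 6, 11] -> counters=[0,0,1,0,0,0,1,0,0,0,0,1,0,0,0,0,0,0,0,0,0,0,0,0]
Step 2: insert wu at [2, 14, 15] -> counters=[0,0,2,0,0,0,1,0,0,0,0,1,0,0,1,1,0,0,0,0,0,0,0,0]
Step 3: insert ih at [1, 7, 14] -> counters=[0,1,2,0,0,0,1,1,0,0,0,1,0,0,2,1,0,0,0,0,0,0,0,0]
Step 4: insert suo at [8, 13, 17] -> counters=[0,1,2,0,0,0,1,1,1,0,0,1,0,1,2,1,0,1,0,0,0,0,0,0]
Step 5: insert b at [10, 19, 23] -> counters=[0,1,2,0,0,0,1,1,1,0,1,1,0,1,2,1,0,1,0,1,0,0,0,1]
Step 6: insert lm at [1, 7, 21] -> counters=[0,2,2,0,0,0,1,2,1,0,1,1,0,1,2,1,0,1,0,1,0,1,0,1]
Step 7: insert mf at [13, 18, 19] -> counters=[0,2,2,0,0,0,1,2,1,0,1,1,0,2,2,1,0,1,1,2,0,1,0,1]
Step 8: insert gq at [4, 17, 18] -> counters=[0,2,2,0,1,0,1,2,1,0,1,1,0,2,2,1,0,2,2,2,0,1,0,1]
Step 9: insert tmm at [2, 11, 16] -> counters=[0,2,3,0,1,0,1,2,1,0,1,2,0,2,2,1,1,2,2,2,0,1,0,1]
Step 10: insert vy at [0, 21, 23] -> counters=[1,2,3,0,1,0,1,2,1,0,1,2,0,2,2,1,1,2,2,2,0,2,0,2]
Step 11: insert vo at [1, 11, 19] -> counters=[1,3,3,0,1,0,1,2,1,0,1,3,0,2,2,1,1,2,2,3,0,2,0,2]
Step 12: delete lm at [1, 7, 21] -> counters=[1,2,3,0,1,0,1,1,1,0,1,3,0,2,2,1,1,2,2,3,0,1,0,2]
Step 13: delete ih at [1, 7, 14] -> counters=[1,1,3,0,1,0,1,0,1,0,1,3,0,2,1,1,1,2,2,3,0,1,0,2]
Step 14: insert vo at [1, 11, 19] -> counters=[1,2,3,0,1,0,1,0,1,0,1,4,0,2,1,1,1,2,2,4,0,1,0,2]
Step 15: insert tmm at [2, 11, 16] -> counters=[1,2,4,0,1,0,1,0,1,0,1,5,0,2,1,1,2,2,2,4,0,1,0,2]
Step 16: insert lm at [1, 7, 21] -> counters=[1,3,4,0,1,0,1,1,1,0,1,5,0,2,1,1,2,2,2,4,0,2,0,2]
Query l: check counters[4]=1 counters[12]=0 counters[18]=2 -> no

Answer: no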